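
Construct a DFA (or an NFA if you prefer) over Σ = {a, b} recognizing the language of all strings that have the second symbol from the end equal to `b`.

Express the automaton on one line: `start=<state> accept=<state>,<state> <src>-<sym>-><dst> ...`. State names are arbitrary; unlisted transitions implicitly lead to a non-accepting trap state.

start=q0 accept=q5,q6 q0-a->q1 q0-b->q2 q1-a->q3 q1-b->q4 q2-a->q5 q2-b->q6 q3-a->q3 q3-b->q4 q4-a->q5 q4-b->q6 q5-a->q3 q5-b->q4 q6-a->q5 q6-b->q6

A DFA must remember the last 2 symbols (since which symbol is second-to-last isn't known until the input ends). Use one state per possible window of the last ≤2 symbols; accept from those whose window starts with `b`.
A 7-state machine:
        a   b  
>  q0   q1  q2 
   q1   q3  q4 
   q2   q5  q6 
   q3   q3  q4 
   q4   q5  q6 
 * q5   q3  q4 
 * q6   q5  q6 
(> = start, * = accepting)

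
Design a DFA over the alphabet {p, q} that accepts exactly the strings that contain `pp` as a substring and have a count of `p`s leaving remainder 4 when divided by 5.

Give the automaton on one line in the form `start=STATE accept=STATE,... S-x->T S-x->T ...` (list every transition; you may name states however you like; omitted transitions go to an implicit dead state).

start=s0 accept=s6 s0-p->s1 s0-q->s0 s1-p->s2 s1-q->s3 s2-p->s4 s2-q->s2 s3-p->s5 s3-q->s3 s4-p->s6 s4-q->s4 s5-p->s4 s5-q->s7 s6-p->s8 s6-q->s6 s7-p->s9 s7-q->s7 s8-p->s10 s8-q->s8 s9-p->s6 s9-q->s11 s10-p->s2 s10-q->s10 s11-p->s12 s11-q->s11 s12-p->s8 s12-q->s13 s13-p->s14 s13-q->s13 s14-p->s10 s14-q->s0

Handle the two conditions separately and then intersect. The first has 3 states tracking whether and how much of `pp` has been seen; the second has 5 states tracking the count of `p`s modulo 5. A product state is a pair (one from each), accepting exactly when both do.
A 15-state machine:
          p    q  
>  s0     s1   s0 
   s1     s2   s3 
   s2     s4   s2 
   s3     s5   s3 
   s4     s6   s4 
   s5     s4   s7 
 * s6     s8   s6 
   s7     s9   s7 
   s8    s10   s8 
   s9     s6  s11 
   s10    s2  s10 
   s11   s12  s11 
   s12    s8  s13 
   s13   s14  s13 
   s14   s10   s0 
(> = start, * = accepting)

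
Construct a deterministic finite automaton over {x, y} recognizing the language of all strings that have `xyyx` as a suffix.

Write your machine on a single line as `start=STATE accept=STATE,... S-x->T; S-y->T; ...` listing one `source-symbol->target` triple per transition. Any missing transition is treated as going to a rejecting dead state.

start=A; accept=E; A-x->B; A-y->A; B-x->B; B-y->C; C-x->B; C-y->D; D-x->E; D-y->A; E-x->B; E-y->C

Remember how much of `xyyx` the current input suffix matches. State A means no match yet; B means the last symbol is `x`; C means the last 2 symbols are `xy`; D means the last 3 symbols are `xyy`; E means the last 4 symbols are `xyyx`. Only E accepts. On a mismatch, fall back to the longest proper suffix that is still a prefix of `xyyx`.
A 5-state machine:
       x  y 
>  A   B  A 
   B   B  C 
   C   B  D 
   D   E  A 
 * E   B  C 
(> = start, * = accepting)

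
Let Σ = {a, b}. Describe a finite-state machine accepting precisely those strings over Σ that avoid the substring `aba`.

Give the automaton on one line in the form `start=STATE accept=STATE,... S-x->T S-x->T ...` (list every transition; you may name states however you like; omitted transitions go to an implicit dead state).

start=q0 accept=q0,q1,q2 q0-a->q1 q0-b->q0 q1-a->q1 q1-b->q2 q2-a->q3 q2-b->q0 q3-a->q3 q3-b->q3

This is the complement of 'contains `aba`'. Use the same substring-matching states — q0 through q3 holding how much of `aba` has just been matched — but flip the accepting set: everything except the trap q3 accepts.
A 4-state machine:
        a   b  
>* q0   q1  q0 
 * q1   q1  q2 
 * q2   q3  q0 
   q3   q3  q3 
(> = start, * = accepting)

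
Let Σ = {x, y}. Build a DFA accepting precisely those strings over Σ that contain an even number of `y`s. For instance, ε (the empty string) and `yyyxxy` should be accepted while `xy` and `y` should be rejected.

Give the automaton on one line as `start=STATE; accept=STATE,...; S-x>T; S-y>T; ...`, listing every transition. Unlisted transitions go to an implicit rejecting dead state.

Keep the running count of `y`s modulo 2: each `y` advances along the cycle q0 → q1 → q0 while other symbols loop. Accept at q0.
With 2 states:
        x   y  
>* q0   q0  q1 
   q1   q1  q0 
(> = start, * = accepting)

start=q0; accept=q0; q0-x>q0; q0-y>q1; q1-x>q1; q1-y>q0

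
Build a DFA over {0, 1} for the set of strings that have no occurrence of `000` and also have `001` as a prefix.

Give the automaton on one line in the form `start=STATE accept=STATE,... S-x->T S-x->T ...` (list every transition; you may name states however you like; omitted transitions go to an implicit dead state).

start=q0 accept=q6,q8,q9 q0-0->q1 q0-1->q2 q1-0->q3 q1-1->q2 q2-0->q4 q2-1->q2 q3-0->q5 q3-1->q6 q4-0->q7 q4-1->q2 q5-0->q5 q5-1->q5 q6-0->q8 q6-1->q6 q7-0->q5 q7-1->q2 q8-0->q9 q8-1->q6 q9-0->q10 q9-1->q6 q10-0->q10 q10-1->q10

Handle the two conditions separately and then intersect. One (4 states) tracks partial matches of the forbidden pattern `000`; the other (5 states) tracks whether the input so far still matches the prefix `001`. Each combined state is a pair, one component from each; accept when both components accept.
          0    1  
>  q0     q1   q2 
   q1     q3   q2 
   q2     q4   q2 
   q3     q5   q6 
   q4     q7   q2 
   q5     q5   q5 
 * q6     q8   q6 
   q7     q5   q2 
 * q8     q9   q6 
 * q9    q10   q6 
   q10   q10  q10 
(> = start, * = accepting)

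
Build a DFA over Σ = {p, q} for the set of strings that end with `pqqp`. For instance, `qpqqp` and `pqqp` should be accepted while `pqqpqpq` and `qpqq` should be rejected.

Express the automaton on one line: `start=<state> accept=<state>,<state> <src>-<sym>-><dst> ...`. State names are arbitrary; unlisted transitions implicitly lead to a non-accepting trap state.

Remember how much of `pqqp` the current input suffix matches. State A means no match yet; B means the last symbol is `p`; C means the last 2 symbols are `pq`; D means the last 3 symbols are `pqq`; E means the last 4 symbols are `pqqp`. Only E accepts. On a mismatch, fall back to the longest proper suffix that is still a prefix of `pqqp`.
A 5-state machine:
       p  q 
>  A   B  A 
   B   B  C 
   C   B  D 
   D   E  A 
 * E   B  C 
(> = start, * = accepting)

start=A accept=E A-p->B A-q->A B-p->B B-q->C C-p->B C-q->D D-p->E D-q->A E-p->B E-q->C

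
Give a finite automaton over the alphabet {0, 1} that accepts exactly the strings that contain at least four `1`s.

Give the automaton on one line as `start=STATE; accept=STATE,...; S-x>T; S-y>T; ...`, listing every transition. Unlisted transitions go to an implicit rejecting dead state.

start=s0; accept=s4,s5; s0-0>s0; s0-1>s1; s1-0>s1; s1-1>s2; s2-0>s2; s2-1>s3; s3-0>s3; s3-1>s4; s4-0>s4; s4-1>s5; s5-0>s5; s5-1>s5

Only the number of `1`s matters, and only up to 5. Make a chain s0 → s1 → s2 → s3 → s4 → s5 advanced by each `1` (with s5 absorbing); every other symbol self-loops. The accepting set is {s4, s5}.
        0   1  
>  s0   s0  s1 
   s1   s1  s2 
   s2   s2  s3 
   s3   s3  s4 
 * s4   s4  s5 
 * s5   s5  s5 
(> = start, * = accepting)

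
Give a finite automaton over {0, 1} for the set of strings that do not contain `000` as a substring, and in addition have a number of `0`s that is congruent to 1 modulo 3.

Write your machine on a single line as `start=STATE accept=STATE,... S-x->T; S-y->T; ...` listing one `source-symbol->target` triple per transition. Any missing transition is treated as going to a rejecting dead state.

start=S0; accept=S1,S3,S9; S0-0->S1; S0-1->S0; S1-0->S2; S1-1->S3; S2-0->S4; S2-1->S5; S3-0->S6; S3-1->S3; S4-0->S4; S4-1->S4; S5-0->S7; S5-1->S5; S6-0->S8; S6-1->S5; S7-0->S9; S7-1->S0; S8-0->S4; S8-1->S0; S9-0->S4; S9-1->S3

Build one automaton per condition and run them in lockstep. One (4 states) tracks partial matches of the forbidden pattern `000`; the other (3 states) tracks the count of `0`s modulo 3. Each combined state is a pair, one component from each; accept when both components accept. After merging equivalent states the machine shrinks.
A 10-state machine:
        0   1  
>  S0   S1  S0 
 * S1   S2  S3 
   S2   S4  S5 
 * S3   S6  S3 
   S4   S4  S4 
   S5   S7  S5 
   S6   S8  S5 
   S7   S9  S0 
   S8   S4  S0 
 * S9   S4  S3 
(> = start, * = accepting)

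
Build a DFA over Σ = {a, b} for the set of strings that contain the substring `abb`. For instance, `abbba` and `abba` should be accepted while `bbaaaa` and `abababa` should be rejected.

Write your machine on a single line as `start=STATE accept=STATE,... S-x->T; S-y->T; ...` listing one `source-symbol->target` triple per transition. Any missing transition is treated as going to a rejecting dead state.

Track how much of `abb` has been matched so far: state q0 is no progress, q3 is the absorbing accept state reached once `abb` has occurred. Intermediate states record partial matches; on a mismatch, fall back to the longest reusable overlap.
        a   b  
>  q0   q1  q0 
   q1   q1  q2 
   q2   q1  q3 
 * q3   q3  q3 
(> = start, * = accepting)

start=q0; accept=q3; q0-a->q1; q0-b->q0; q1-a->q1; q1-b->q2; q2-a->q1; q2-b->q3; q3-a->q3; q3-b->q3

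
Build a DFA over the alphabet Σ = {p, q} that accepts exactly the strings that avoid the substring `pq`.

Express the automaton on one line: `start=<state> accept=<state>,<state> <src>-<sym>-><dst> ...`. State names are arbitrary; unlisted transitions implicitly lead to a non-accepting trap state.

start=S0 accept=S0,S1 S0-p->S1 S0-q->S0 S1-p->S1 S1-q->S2 S2-p->S2 S2-q->S2

Track partial matches of the forbidden pattern `pq`. State S2 is a dead state reached once `pq` has occurred; every other state accepts. S0 means no part of `pq` is currently matched.
With 3 states:
        p   q  
>* S0   S1  S0 
 * S1   S1  S2 
   S2   S2  S2 
(> = start, * = accepting)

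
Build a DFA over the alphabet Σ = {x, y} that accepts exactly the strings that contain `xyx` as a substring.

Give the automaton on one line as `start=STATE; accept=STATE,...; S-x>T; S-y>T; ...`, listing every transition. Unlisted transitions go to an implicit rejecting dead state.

start=q0; accept=q3; q0-x>q1; q0-y>q0; q1-x>q1; q1-y>q2; q2-x>q3; q2-y>q0; q3-x>q3; q3-y>q3

Track how much of `xyx` has been matched so far: state q0 is no progress, q3 is the absorbing accept state reached once `xyx` has occurred. Intermediate states record partial matches; on a mismatch, fall back to the longest reusable overlap.
With 4 states:
        x   y  
>  q0   q1  q0 
   q1   q1  q2 
   q2   q3  q0 
 * q3   q3  q3 
(> = start, * = accepting)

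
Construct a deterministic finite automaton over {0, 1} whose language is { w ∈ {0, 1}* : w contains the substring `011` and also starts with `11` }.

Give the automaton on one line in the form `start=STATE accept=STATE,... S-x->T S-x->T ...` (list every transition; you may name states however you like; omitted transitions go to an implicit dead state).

Run two small machines in parallel and take their product. One (4 states) tracks whether and how much of `011` has been seen; the other (4 states) tracks whether the input so far still matches the prefix `11`. Each combined state is a pair, one component from each; accept when both components accept. After merging equivalent states the machine shrinks.
        0   1  
>  s0   s1  s2 
   s1   s1  s1 
   s2   s1  s3 
   s3   s4  s3 
   s4   s4  s5 
   s5   s4  s6 
 * s6   s6  s6 
(> = start, * = accepting)

start=s0 accept=s6 s0-0->s1 s0-1->s2 s1-0->s1 s1-1->s1 s2-0->s1 s2-1->s3 s3-0->s4 s3-1->s3 s4-0->s4 s4-1->s5 s5-0->s4 s5-1->s6 s6-0->s6 s6-1->s6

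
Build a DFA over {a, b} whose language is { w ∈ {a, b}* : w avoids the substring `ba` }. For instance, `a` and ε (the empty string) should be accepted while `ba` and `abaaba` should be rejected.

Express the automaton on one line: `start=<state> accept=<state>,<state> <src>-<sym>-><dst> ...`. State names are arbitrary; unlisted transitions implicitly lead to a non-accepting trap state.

start=q0 accept=q0,q1 q0-a->q0 q0-b->q1 q1-a->q2 q1-b->q1 q2-a->q2 q2-b->q2

Track partial matches of the forbidden pattern `ba`. State q2 is a dead state reached once `ba` has occurred; every other state accepts. q0 means no part of `ba` is currently matched.
With 3 states:
        a   b  
>* q0   q0  q1 
 * q1   q2  q1 
   q2   q2  q2 
(> = start, * = accepting)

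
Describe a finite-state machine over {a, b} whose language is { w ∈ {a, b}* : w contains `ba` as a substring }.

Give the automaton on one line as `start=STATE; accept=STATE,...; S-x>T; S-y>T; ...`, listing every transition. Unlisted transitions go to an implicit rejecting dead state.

States q0..q1 record the length of the longest prefix of `ba` that matches the current input suffix. Reaching q2 means `ba` has been seen, and we stay there forever. Accept from q2.
A 3-state machine:
        a   b  
>  q0   q0  q1 
   q1   q2  q1 
 * q2   q2  q2 
(> = start, * = accepting)

start=q0; accept=q2; q0-a>q0; q0-b>q1; q1-a>q2; q1-b>q1; q2-a>q2; q2-b>q2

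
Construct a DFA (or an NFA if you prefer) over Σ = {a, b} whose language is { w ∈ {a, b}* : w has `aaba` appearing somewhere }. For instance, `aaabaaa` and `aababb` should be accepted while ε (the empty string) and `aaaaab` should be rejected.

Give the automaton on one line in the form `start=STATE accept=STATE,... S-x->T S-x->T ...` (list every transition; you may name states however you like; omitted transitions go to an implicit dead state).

States S0..S3 record the length of the longest prefix of `aaba` that matches the current input suffix. Reaching S4 means `aaba` has been seen, and we stay there forever. Accept from S4.
        a   b  
>  S0   S1  S0 
   S1   S2  S0 
   S2   S2  S3 
   S3   S4  S0 
 * S4   S4  S4 
(> = start, * = accepting)

start=S0 accept=S4 S0-a->S1 S0-b->S0 S1-a->S2 S1-b->S0 S2-a->S2 S2-b->S3 S3-a->S4 S3-b->S0 S4-a->S4 S4-b->S4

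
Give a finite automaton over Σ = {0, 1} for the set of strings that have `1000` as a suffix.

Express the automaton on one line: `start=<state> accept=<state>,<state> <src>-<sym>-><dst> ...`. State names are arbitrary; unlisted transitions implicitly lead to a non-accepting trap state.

Remember how much of `1000` the current input suffix matches. State s0 means no match yet; s1 means the last symbol is `1`; s2 means the last 2 symbols are `10`; s3 means the last 3 symbols are `100`; s4 means the last 4 symbols are `1000`. Only s4 accepts. On a mismatch, fall back to the longest proper suffix that is still a prefix of `1000`.
        0   1  
>  s0   s0  s1 
   s1   s2  s1 
   s2   s3  s1 
   s3   s4  s1 
 * s4   s0  s1 
(> = start, * = accepting)

start=s0 accept=s4 s0-0->s0 s0-1->s1 s1-0->s2 s1-1->s1 s2-0->s3 s2-1->s1 s3-0->s4 s3-1->s1 s4-0->s0 s4-1->s1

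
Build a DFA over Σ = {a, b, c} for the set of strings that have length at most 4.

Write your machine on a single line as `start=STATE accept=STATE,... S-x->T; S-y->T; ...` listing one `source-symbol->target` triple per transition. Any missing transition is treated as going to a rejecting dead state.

We only need to distinguish lengths 0, 1, …, 4, and '>4'. Chain s0 → s1 → s2 → s3 → s4 → s5 on every symbol, with s5 looping. Accepting states: {s0, s1, s2, s3, s4}.
A 6-state machine:
        a   b   c  
>* s0   s1  s1  s1 
 * s1   s2  s2  s2 
 * s2   s3  s3  s3 
 * s3   s4  s4  s4 
 * s4   s5  s5  s5 
   s5   s5  s5  s5 
(> = start, * = accepting)

start=s0; accept=s0,s1,s2,s3,s4; s0-a->s1; s0-b->s1; s0-c->s1; s1-a->s2; s1-b->s2; s1-c->s2; s2-a->s3; s2-b->s3; s2-c->s3; s3-a->s4; s3-b->s4; s3-c->s4; s4-a->s5; s4-b->s5; s4-c->s5; s5-a->s5; s5-b->s5; s5-c->s5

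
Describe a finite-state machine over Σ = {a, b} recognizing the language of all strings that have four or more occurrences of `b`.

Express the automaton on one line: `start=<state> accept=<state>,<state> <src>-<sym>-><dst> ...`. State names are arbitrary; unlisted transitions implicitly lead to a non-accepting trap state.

start=S0 accept=S4,S5 S0-a->S0 S0-b->S1 S1-a->S1 S1-b->S2 S2-a->S2 S2-b->S3 S3-a->S3 S3-b->S4 S4-a->S4 S4-b->S5 S5-a->S5 S5-b->S5

Count `b`s, saturating at 5: states S0 through S4 mean 0 through 4 `b`s seen; S5 means more than 4. Each `b` increments (capped at S5); other symbols loop. Accept from {S4, S5}.
        a   b  
>  S0   S0  S1 
   S1   S1  S2 
   S2   S2  S3 
   S3   S3  S4 
 * S4   S4  S5 
 * S5   S5  S5 
(> = start, * = accepting)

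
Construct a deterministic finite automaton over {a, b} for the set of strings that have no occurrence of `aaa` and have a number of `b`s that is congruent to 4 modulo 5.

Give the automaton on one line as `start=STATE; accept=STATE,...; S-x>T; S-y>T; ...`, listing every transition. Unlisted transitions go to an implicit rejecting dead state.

start=s0; accept=s12,s14,s15; s0-a>s1; s0-b>s2; s1-a>s3; s1-b>s2; s2-a>s4; s2-b>s5; s3-a>s6; s3-b>s2; s4-a>s7; s4-b>s5; s5-a>s8; s5-b>s9; s6-a>s6; s6-b>s6; s7-a>s6; s7-b>s5; s8-a>s10; s8-b>s9; s9-a>s11; s9-b>s12; s10-a>s6; s10-b>s9; s11-a>s13; s11-b>s12; s12-a>s14; s12-b>s0; s13-a>s6; s13-b>s12; s14-a>s15; s14-b>s0; s15-a>s6; s15-b>s0

Run two small machines in parallel and take their product. One (4 states) tracks partial matches of the forbidden pattern `aaa`; the other (5 states) tracks the count of `b`s modulo 5. Each combined state is a pair, one component from each; accept when both components accept. Minimizing collapses redundant product states.
With 16 states:
          a    b  
>  s0     s1   s2 
   s1     s3   s2 
   s2     s4   s5 
   s3     s6   s2 
   s4     s7   s5 
   s5     s8   s9 
   s6     s6   s6 
   s7     s6   s5 
   s8    s10   s9 
   s9    s11  s12 
   s10    s6   s9 
   s11   s13  s12 
 * s12   s14   s0 
   s13    s6  s12 
 * s14   s15   s0 
 * s15    s6   s0 
(> = start, * = accepting)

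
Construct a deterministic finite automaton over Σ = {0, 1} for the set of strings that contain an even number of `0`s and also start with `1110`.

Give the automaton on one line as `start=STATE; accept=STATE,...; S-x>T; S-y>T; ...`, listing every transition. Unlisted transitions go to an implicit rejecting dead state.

Run two small machines in parallel and take their product. One (2 states) tracks the count of `0`s modulo 2; the other (6 states) tracks whether the input so far still matches the prefix `1110`. Each combined state is a pair, one component from each; accept when both components accept. Minimizing collapses redundant product states.
A 7-state machine:
        0   1  
>  q0   q1  q2 
   q1   q1  q1 
   q2   q1  q3 
   q3   q1  q4 
   q4   q5  q1 
   q5   q6  q5 
 * q6   q5  q6 
(> = start, * = accepting)

start=q0; accept=q6; q0-0>q1; q0-1>q2; q1-0>q1; q1-1>q1; q2-0>q1; q2-1>q3; q3-0>q1; q3-1>q4; q4-0>q5; q4-1>q1; q5-0>q6; q5-1>q5; q6-0>q5; q6-1>q6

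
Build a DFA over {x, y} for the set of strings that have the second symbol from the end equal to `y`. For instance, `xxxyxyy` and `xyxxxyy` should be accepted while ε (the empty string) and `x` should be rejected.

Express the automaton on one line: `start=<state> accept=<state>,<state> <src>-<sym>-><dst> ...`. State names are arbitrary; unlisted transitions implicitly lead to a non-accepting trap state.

Because acceptance depends on a position counted from the end, the machine has to buffer the most recent 2 symbols. Make each state the string of the last up-to-2 symbols read; on input `x` shift the window left and append `x`. Accept when the buffered window has length 2 and begins with `y`.
       x  y 
>  A   B  C 
   B   D  E 
   C   F  G 
   D   D  E 
   E   F  G 
 * F   D  E 
 * G   F  G 
(> = start, * = accepting)

start=A accept=F,G A-x->B A-y->C B-x->D B-y->E C-x->F C-y->G D-x->D D-y->E E-x->F E-y->G F-x->D F-y->E G-x->F G-y->G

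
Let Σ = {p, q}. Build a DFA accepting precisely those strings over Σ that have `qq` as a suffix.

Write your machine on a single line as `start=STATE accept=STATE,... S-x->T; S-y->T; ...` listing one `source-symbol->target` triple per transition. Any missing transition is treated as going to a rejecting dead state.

Let each state record the length of the longest suffix of the input read so far that is also a prefix of `qq`. B means the last symbol is `q`; C means the last 2 symbols are `qq`. Accept only at C, where the string currently ends in `qq`.
With 3 states:
       p  q 
>  A   A  B 
   B   A  C 
 * C   A  C 
(> = start, * = accepting)

start=A; accept=C; A-p->A; A-q->B; B-p->A; B-q->C; C-p->A; C-q->C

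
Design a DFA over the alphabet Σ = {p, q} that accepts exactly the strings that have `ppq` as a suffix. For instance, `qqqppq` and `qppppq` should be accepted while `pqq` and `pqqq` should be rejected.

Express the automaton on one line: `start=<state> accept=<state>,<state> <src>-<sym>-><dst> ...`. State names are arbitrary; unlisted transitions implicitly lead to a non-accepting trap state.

Let each state record the length of the longest suffix of the input read so far that is also a prefix of `ppq`. s1 means the last symbol is `p`; s2 means the last 2 symbols are `pp`; s3 means the last 3 symbols are `ppq`. Accept only at s3, where the string currently ends in `ppq`.
A 4-state machine:
        p   q  
>  s0   s1  s0 
   s1   s2  s0 
   s2   s2  s3 
 * s3   s1  s0 
(> = start, * = accepting)

start=s0 accept=s3 s0-p->s1 s0-q->s0 s1-p->s2 s1-q->s0 s2-p->s2 s2-q->s3 s3-p->s1 s3-q->s0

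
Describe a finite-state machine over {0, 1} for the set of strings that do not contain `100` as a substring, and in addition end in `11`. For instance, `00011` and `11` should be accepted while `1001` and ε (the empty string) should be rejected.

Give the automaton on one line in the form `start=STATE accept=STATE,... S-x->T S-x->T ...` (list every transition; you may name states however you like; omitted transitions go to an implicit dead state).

start=S0 accept=S3 S0-0->S0 S0-1->S1 S1-0->S2 S1-1->S3 S2-0->S4 S2-1->S1 S3-0->S2 S3-1->S3 S4-0->S4 S4-1->S4

Build one automaton per condition and run them in lockstep. The first has 4 states tracking partial matches of the forbidden pattern `100`; the second has 3 states tracking how much of the suffix `11` has currently been matched. A product state is a pair (one from each), accepting exactly when both do. Minimizing collapses redundant product states.
5 states suffice.
        0   1  
>  S0   S0  S1 
   S1   S2  S3 
   S2   S4  S1 
 * S3   S2  S3 
   S4   S4  S4 
(> = start, * = accepting)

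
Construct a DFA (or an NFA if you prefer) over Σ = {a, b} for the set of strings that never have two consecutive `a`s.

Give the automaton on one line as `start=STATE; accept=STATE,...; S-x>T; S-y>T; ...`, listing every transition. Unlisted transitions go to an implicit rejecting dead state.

start=s0; accept=s0,s1; s0-a>s1; s0-b>s0; s1-a>s2; s1-b>s0; s2-a>s2; s2-b>s2

Track partial matches of the forbidden pattern `aa`. State s2 is a dead state reached once `aa` has occurred; every other state accepts. s0 means no part of `aa` is currently matched.
3 states suffice.
        a   b  
>* s0   s1  s0 
 * s1   s2  s0 
   s2   s2  s2 
(> = start, * = accepting)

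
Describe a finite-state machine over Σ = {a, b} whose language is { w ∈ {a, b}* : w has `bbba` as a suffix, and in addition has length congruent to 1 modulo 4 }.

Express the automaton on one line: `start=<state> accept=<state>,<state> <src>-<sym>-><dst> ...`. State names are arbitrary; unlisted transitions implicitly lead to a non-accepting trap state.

start=q0 accept=q7 q0-a->q1 q0-b->q1 q1-a->q2 q1-b->q3 q2-a->q4 q2-b->q4 q3-a->q4 q3-b->q5 q4-a->q0 q4-b->q0 q5-a->q0 q5-b->q6 q6-a->q7 q6-b->q1 q7-a->q2 q7-b->q3

Build one automaton per condition and run them in lockstep. One (5 states) tracks how much of the suffix `bbba` has currently been matched; the other (4 states) tracks the input length modulo 4. Each combined state is a pair, one component from each; accept when both components accept. After merging equivalent states the machine shrinks.
        a   b  
>  q0   q1  q1 
   q1   q2  q3 
   q2   q4  q4 
   q3   q4  q5 
   q4   q0  q0 
   q5   q0  q6 
   q6   q7  q1 
 * q7   q2  q3 
(> = start, * = accepting)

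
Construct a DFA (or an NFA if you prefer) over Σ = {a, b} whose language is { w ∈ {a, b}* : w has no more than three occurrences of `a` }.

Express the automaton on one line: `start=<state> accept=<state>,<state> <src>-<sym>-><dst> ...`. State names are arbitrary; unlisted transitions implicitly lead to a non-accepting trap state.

start=q0 accept=q0,q1,q2,q3 q0-a->q1 q0-b->q0 q1-a->q2 q1-b->q1 q2-a->q3 q2-b->q2 q3-a->q4 q3-b->q3 q4-a->q4 q4-b->q4

Only the number of `a`s matters, and only up to 4. Make a chain q0 → q1 → q2 → q3 → q4 advanced by each `a` (with q4 absorbing); every other symbol self-loops. The accepting set is {q0, q1, q2, q3}.
        a   b  
>* q0   q1  q0 
 * q1   q2  q1 
 * q2   q3  q2 
 * q3   q4  q3 
   q4   q4  q4 
(> = start, * = accepting)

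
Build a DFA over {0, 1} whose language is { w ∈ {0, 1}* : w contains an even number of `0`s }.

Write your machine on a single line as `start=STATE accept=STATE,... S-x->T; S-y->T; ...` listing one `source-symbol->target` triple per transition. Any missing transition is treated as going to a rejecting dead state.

start=q0; accept=q0; q0-0->q1; q0-1->q0; q1-0->q0; q1-1->q1

Keep the running count of `0`s modulo 2: each `0` advances along the cycle q0 → q1 → q0 while other symbols loop. Accept at q0.
2 states suffice.
        0   1  
>* q0   q1  q0 
   q1   q0  q1 
(> = start, * = accepting)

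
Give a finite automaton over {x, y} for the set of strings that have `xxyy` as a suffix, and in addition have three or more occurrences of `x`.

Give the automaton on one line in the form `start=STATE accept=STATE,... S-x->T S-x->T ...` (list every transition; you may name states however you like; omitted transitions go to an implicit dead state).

Handle the two conditions separately and then intersect. One (5 states) tracks how much of the suffix `xxyy` has currently been matched; the other (5 states) tracks the count of `x`s, saturating at 4. Each combined state is a pair, one component from each; accept when both components accept.
With 18 states:
          x    y  
>  q0     q1   q0 
   q1     q2   q3 
   q2     q4   q5 
   q3     q6   q3 
   q4     q7   q8 
   q5     q9  q10 
   q6     q4  q11 
   q7     q7  q12 
   q8    q13  q14 
   q9     q7  q15 
   q10    q9  q11 
   q11    q9  q11 
   q12   q13  q16 
   q13    q7  q17 
 * q14   q13  q15 
   q15   q13  q15 
 * q16   q13  q17 
   q17   q13  q17 
(> = start, * = accepting)

start=q0 accept=q14,q16 q0-x->q1 q0-y->q0 q1-x->q2 q1-y->q3 q2-x->q4 q2-y->q5 q3-x->q6 q3-y->q3 q4-x->q7 q4-y->q8 q5-x->q9 q5-y->q10 q6-x->q4 q6-y->q11 q7-x->q7 q7-y->q12 q8-x->q13 q8-y->q14 q9-x->q7 q9-y->q15 q10-x->q9 q10-y->q11 q11-x->q9 q11-y->q11 q12-x->q13 q12-y->q16 q13-x->q7 q13-y->q17 q14-x->q13 q14-y->q15 q15-x->q13 q15-y->q15 q16-x->q13 q16-y->q17 q17-x->q13 q17-y->q17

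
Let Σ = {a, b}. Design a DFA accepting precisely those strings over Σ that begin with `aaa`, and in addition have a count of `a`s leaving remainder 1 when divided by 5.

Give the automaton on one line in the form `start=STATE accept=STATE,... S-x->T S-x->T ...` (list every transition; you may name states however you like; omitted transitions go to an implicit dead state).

Run two small machines in parallel and take their product. The first has 5 states tracking whether the input so far still matches the prefix `aaa`; the second has 5 states tracking the count of `a`s modulo 5. A product state is a pair (one from each), accepting exactly when both do.
With 13 states:
          a    b  
>  q0     q1   q2 
   q1     q3   q4 
   q2     q4   q2 
   q3     q5   q6 
   q4     q6   q4 
   q5     q7   q5 
   q6     q8   q6 
   q7     q9   q7 
   q8    q10   q8 
   q9    q11   q9 
   q10    q2  q10 
 * q11   q12  q11 
   q12    q5  q12 
(> = start, * = accepting)

start=q0 accept=q11 q0-a->q1 q0-b->q2 q1-a->q3 q1-b->q4 q2-a->q4 q2-b->q2 q3-a->q5 q3-b->q6 q4-a->q6 q4-b->q4 q5-a->q7 q5-b->q5 q6-a->q8 q6-b->q6 q7-a->q9 q7-b->q7 q8-a->q10 q8-b->q8 q9-a->q11 q9-b->q9 q10-a->q2 q10-b->q10 q11-a->q12 q11-b->q11 q12-a->q5 q12-b->q12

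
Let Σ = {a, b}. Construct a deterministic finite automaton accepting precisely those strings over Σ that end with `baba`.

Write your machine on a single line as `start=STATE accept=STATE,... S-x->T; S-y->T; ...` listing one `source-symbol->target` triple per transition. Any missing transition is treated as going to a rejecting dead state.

start=s0; accept=s4; s0-a->s0; s0-b->s1; s1-a->s2; s1-b->s1; s2-a->s0; s2-b->s3; s3-a->s4; s3-b->s1; s4-a->s0; s4-b->s3

Remember how much of `baba` the current input suffix matches. State s0 means no match yet; s1 means the last symbol is `b`; s2 means the last 2 symbols are `ba`; s3 means the last 3 symbols are `bab`; s4 means the last 4 symbols are `baba`. Only s4 accepts. On a mismatch, fall back to the longest proper suffix that is still a prefix of `baba`.
A 5-state machine:
        a   b  
>  s0   s0  s1 
   s1   s2  s1 
   s2   s0  s3 
   s3   s4  s1 
 * s4   s0  s3 
(> = start, * = accepting)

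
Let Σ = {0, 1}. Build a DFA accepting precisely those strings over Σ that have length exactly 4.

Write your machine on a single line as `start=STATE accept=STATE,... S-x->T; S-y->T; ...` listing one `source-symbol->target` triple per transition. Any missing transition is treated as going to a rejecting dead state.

We only need to distinguish lengths 0, 1, …, 4, and '>4'. Chain q0 → q1 → q2 → q3 → q4 → q5 on every symbol, with q5 looping. Accepting states: {q4}.
With 6 states:
        0   1  
>  q0   q1  q1 
   q1   q2  q2 
   q2   q3  q3 
   q3   q4  q4 
 * q4   q5  q5 
   q5   q5  q5 
(> = start, * = accepting)

start=q0; accept=q4; q0-0->q1; q0-1->q1; q1-0->q2; q1-1->q2; q2-0->q3; q2-1->q3; q3-0->q4; q3-1->q4; q4-0->q5; q4-1->q5; q5-0->q5; q5-1->q5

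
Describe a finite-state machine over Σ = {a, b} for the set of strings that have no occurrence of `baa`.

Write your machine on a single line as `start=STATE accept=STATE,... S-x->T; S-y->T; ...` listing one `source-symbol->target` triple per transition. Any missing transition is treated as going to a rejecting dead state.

start=q0; accept=q0,q1,q2; q0-a->q0; q0-b->q1; q1-a->q2; q1-b->q1; q2-a->q3; q2-b->q1; q3-a->q3; q3-b->q3

Track partial matches of the forbidden pattern `baa`. State q3 is a dead state reached once `baa` has occurred; every other state accepts. q0 means no part of `baa` is currently matched.
        a   b  
>* q0   q0  q1 
 * q1   q2  q1 
 * q2   q3  q1 
   q3   q3  q3 
(> = start, * = accepting)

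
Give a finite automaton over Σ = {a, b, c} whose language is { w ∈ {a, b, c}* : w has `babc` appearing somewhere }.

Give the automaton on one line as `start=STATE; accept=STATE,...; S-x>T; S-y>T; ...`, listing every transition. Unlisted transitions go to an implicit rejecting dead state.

start=q0; accept=q4; q0-a>q0; q0-b>q1; q0-c>q0; q1-a>q2; q1-b>q1; q1-c>q0; q2-a>q0; q2-b>q3; q2-c>q0; q3-a>q2; q3-b>q1; q3-c>q4; q4-a>q4; q4-b>q4; q4-c>q4

States q0..q3 record the length of the longest prefix of `babc` that matches the current input suffix. Reaching q4 means `babc` has been seen, and we stay there forever. Accept from q4.
5 states suffice.
        a   b   c  
>  q0   q0  q1  q0 
   q1   q2  q1  q0 
   q2   q0  q3  q0 
   q3   q2  q1  q4 
 * q4   q4  q4  q4 
(> = start, * = accepting)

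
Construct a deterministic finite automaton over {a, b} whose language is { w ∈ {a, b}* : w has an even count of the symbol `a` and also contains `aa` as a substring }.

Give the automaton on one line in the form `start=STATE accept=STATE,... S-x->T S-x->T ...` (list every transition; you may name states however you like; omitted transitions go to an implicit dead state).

start=q0 accept=q2 q0-a->q1 q0-b->q0 q1-a->q2 q1-b->q3 q2-a->q4 q2-b->q2 q3-a->q5 q3-b->q3 q4-a->q2 q4-b->q4 q5-a->q4 q5-b->q0

Run two small machines in parallel and take their product. The first has 2 states tracking the count of `a`s modulo 2; the second has 3 states tracking whether and how much of `aa` has been seen. A product state is a pair (one from each), accepting exactly when both do.
A 6-state machine:
        a   b  
>  q0   q1  q0 
   q1   q2  q3 
 * q2   q4  q2 
   q3   q5  q3 
   q4   q2  q4 
   q5   q4  q0 
(> = start, * = accepting)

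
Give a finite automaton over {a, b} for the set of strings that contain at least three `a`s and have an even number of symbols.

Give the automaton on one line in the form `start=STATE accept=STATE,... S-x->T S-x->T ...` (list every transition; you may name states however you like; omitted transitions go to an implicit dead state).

start=s0 accept=s7,s8 s0-a->s1 s0-b->s2 s1-a->s3 s1-b->s4 s2-a->s4 s2-b->s0 s3-a->s5 s3-b->s6 s4-a->s6 s4-b->s1 s5-a->s7 s5-b->s8 s6-a->s8 s6-b->s3 s7-a->s9 s7-b->s9 s8-a->s9 s8-b->s5 s9-a->s7 s9-b->s7

Build one automaton per condition and run them in lockstep. The first has 5 states tracking the count of `a`s, saturating at 4; the second has 2 states tracking the input length modulo 2. A product state is a pair (one from each), accepting exactly when both do.
A 10-state machine:
        a   b  
>  s0   s1  s2 
   s1   s3  s4 
   s2   s4  s0 
   s3   s5  s6 
   s4   s6  s1 
   s5   s7  s8 
   s6   s8  s3 
 * s7   s9  s9 
 * s8   s9  s5 
   s9   s7  s7 
(> = start, * = accepting)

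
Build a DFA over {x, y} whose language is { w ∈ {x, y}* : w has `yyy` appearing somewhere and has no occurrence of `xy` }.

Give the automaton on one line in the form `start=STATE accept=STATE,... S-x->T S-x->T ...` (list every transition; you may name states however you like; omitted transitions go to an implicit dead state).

start=A accept=H,J A-x->B A-y->C B-x->B B-y->D C-x->B C-y->E D-x->F D-y->G E-x->B E-y->H F-x->F F-y->D G-x->F G-y->I H-x->J H-y->H I-x->I I-y->I J-x->J J-y->I

Build one automaton per condition and run them in lockstep. One (4 states) tracks whether and how much of `yyy` has been seen; the other (3 states) tracks partial matches of the forbidden pattern `xy`. Each combined state is a pair, one component from each; accept when both components accept.
With 10 states:
       x  y 
>  A   B  C 
   B   B  D 
   C   B  E 
   D   F  G 
   E   B  H 
   F   F  D 
   G   F  I 
 * H   J  H 
   I   I  I 
 * J   J  I 
(> = start, * = accepting)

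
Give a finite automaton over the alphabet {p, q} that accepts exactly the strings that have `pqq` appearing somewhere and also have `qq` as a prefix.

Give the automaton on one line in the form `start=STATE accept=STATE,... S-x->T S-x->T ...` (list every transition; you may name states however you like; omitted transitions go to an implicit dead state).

start=s0 accept=s6 s0-p->s1 s0-q->s2 s1-p->s1 s1-q->s1 s2-p->s1 s2-q->s3 s3-p->s4 s3-q->s3 s4-p->s4 s4-q->s5 s5-p->s4 s5-q->s6 s6-p->s6 s6-q->s6

Handle the two conditions separately and then intersect. The first has 4 states tracking whether and how much of `pqq` has been seen; the second has 4 states tracking whether the input so far still matches the prefix `qq`. A product state is a pair (one from each), accepting exactly when both do. Equivalent product states are then merged.
7 states suffice.
        p   q  
>  s0   s1  s2 
   s1   s1  s1 
   s2   s1  s3 
   s3   s4  s3 
   s4   s4  s5 
   s5   s4  s6 
 * s6   s6  s6 
(> = start, * = accepting)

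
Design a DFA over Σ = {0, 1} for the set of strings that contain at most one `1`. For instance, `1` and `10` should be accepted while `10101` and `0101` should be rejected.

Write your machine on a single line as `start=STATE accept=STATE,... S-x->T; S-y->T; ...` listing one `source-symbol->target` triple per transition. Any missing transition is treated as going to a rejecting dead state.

start=q0; accept=q0,q1; q0-0->q0; q0-1->q1; q1-0->q1; q1-1->q2; q2-0->q2; q2-1->q2

Count `1`s, saturating at 2: state q0 means no `1` yet, q1 means one `1` seen, q2 means more than one. Each `1` increments (capped at q2); other symbols loop. Accept from {q0, q1}.
A 3-state machine:
        0   1  
>* q0   q0  q1 
 * q1   q1  q2 
   q2   q2  q2 
(> = start, * = accepting)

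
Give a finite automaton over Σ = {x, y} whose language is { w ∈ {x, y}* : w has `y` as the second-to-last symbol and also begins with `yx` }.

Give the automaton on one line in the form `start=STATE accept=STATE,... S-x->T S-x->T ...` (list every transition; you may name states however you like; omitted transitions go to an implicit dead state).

Build one automaton per condition and run them in lockstep. One (7 states) tracks the last 2 symbols read; the other (4 states) tracks whether the input so far still matches the prefix `yx`. Each combined state is a pair, one component from each; accept when both components accept. Equivalent product states are then merged.
With 7 states:
       x  y 
>  A   B  C 
   B   B  B 
   C   D  B 
 * D   E  F 
   E   E  F 
   F   D  G 
 * G   D  G 
(> = start, * = accepting)

start=A accept=D,G A-x->B A-y->C B-x->B B-y->B C-x->D C-y->B D-x->E D-y->F E-x->E E-y->F F-x->D F-y->G G-x->D G-y->G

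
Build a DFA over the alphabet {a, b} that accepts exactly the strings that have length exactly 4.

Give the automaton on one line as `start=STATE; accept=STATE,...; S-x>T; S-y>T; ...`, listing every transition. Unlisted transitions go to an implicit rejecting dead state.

Count input length up to 5: every symbol moves from s0 toward s5, which means 'more than 4' and absorbs. Accept from {s4}.
        a   b  
>  s0   s1  s1 
   s1   s2  s2 
   s2   s3  s3 
   s3   s4  s4 
 * s4   s5  s5 
   s5   s5  s5 
(> = start, * = accepting)

start=s0; accept=s4; s0-a>s1; s0-b>s1; s1-a>s2; s1-b>s2; s2-a>s3; s2-b>s3; s3-a>s4; s3-b>s4; s4-a>s5; s4-b>s5; s5-a>s5; s5-b>s5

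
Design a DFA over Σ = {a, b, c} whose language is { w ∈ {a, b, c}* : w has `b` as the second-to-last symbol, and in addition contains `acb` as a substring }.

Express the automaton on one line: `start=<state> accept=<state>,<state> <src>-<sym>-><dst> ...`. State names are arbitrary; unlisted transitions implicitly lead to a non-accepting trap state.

start=s0 accept=s4,s5 s0-a->s1 s0-b->s0 s0-c->s0 s1-a->s1 s1-b->s0 s1-c->s2 s2-a->s1 s2-b->s3 s2-c->s0 s3-a->s4 s3-b->s5 s3-c->s4 s4-a->s6 s4-b->s3 s4-c->s6 s5-a->s4 s5-b->s5 s5-c->s4 s6-a->s6 s6-b->s3 s6-c->s6

Build one automaton per condition and run them in lockstep. The first has 13 states tracking the last 2 symbols read; the second has 4 states tracking whether and how much of `acb` has been seen. A product state is a pair (one from each), accepting exactly when both do. After merging equivalent states the machine shrinks.
7 states suffice.
        a   b   c  
>  s0   s1  s0  s0 
   s1   s1  s0  s2 
   s2   s1  s3  s0 
   s3   s4  s5  s4 
 * s4   s6  s3  s6 
 * s5   s4  s5  s4 
   s6   s6  s3  s6 
(> = start, * = accepting)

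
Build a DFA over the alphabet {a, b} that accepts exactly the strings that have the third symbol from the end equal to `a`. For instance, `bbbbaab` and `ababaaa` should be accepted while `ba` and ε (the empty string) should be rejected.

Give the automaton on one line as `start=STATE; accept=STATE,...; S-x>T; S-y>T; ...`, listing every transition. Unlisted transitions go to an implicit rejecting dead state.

start=S0; accept=S7,S8,S9,S10; S0-a>S1; S0-b>S2; S1-a>S3; S1-b>S4; S2-a>S5; S2-b>S6; S3-a>S7; S3-b>S8; S4-a>S9; S4-b>S10; S5-a>S11; S5-b>S12; S6-a>S13; S6-b>S14; S7-a>S7; S7-b>S8; S8-a>S9; S8-b>S10; S9-a>S11; S9-b>S12; S10-a>S13; S10-b>S14; S11-a>S7; S11-b>S8; S12-a>S9; S12-b>S10; S13-a>S11; S13-b>S12; S14-a>S13; S14-b>S14

A DFA must remember the last 3 symbols (since which symbol is third-to-last isn't known until the input ends). Use one state per possible window of the last ≤3 symbols; accept from those whose window starts with `a`.
15 states suffice.
          a    b  
>  S0     S1   S2 
   S1     S3   S4 
   S2     S5   S6 
   S3     S7   S8 
   S4     S9  S10 
   S5    S11  S12 
   S6    S13  S14 
 * S7     S7   S8 
 * S8     S9  S10 
 * S9    S11  S12 
 * S10   S13  S14 
   S11    S7   S8 
   S12    S9  S10 
   S13   S11  S12 
   S14   S13  S14 
(> = start, * = accepting)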